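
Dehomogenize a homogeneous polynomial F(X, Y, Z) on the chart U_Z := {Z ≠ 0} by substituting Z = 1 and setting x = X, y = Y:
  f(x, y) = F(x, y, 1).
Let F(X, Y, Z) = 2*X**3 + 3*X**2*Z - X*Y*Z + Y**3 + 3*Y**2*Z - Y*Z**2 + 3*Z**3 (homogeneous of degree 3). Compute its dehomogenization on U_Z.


f(x, y) = 2*x**3 + 3*x**2 - x*y + y**3 + 3*y**2 - y + 3

On U_Z we set Z = 1. Each monomial c·X^i·Y^j·Z^k in F becomes c·x^i·y^j·1^k = c·x^i·y^j.
Substituting Z = 1: F(X, Y, 1) = 2*x**3 + 3*x**2 - x*y + y**3 + 3*y**2 - y + 3.
Note: deg(f) ≤ deg(F) = 3; strict inequality happens when F is divisible by Z (lost terms).


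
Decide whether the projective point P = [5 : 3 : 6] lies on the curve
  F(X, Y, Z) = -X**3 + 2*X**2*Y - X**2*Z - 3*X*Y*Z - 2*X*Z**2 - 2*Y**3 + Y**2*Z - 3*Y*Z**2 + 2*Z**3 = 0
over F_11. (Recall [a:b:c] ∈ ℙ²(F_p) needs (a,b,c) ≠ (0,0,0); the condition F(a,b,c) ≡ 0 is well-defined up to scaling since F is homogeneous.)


F(5,3,6) ≡ 2 (mod 11); P is NOT on the curve.

Evaluate F(5, 3, 6) term-by-term (mod 11).
  -X**3 ↦ -1·125·1·1 = -125
  2*X**2*Y ↦ 2·25·3·1 = 150
  -X**2*Z ↦ -1·25·1·6 = -150
  -3*X*Y*Z ↦ -3·5·3·6 = -270
  -2*X*Z**2 ↦ -2·5·1·36 = -360
  -2*Y**3 ↦ -2·1·27·1 = -54
  Y**2*Z ↦ 1·1·9·6 = 54
  -3*Y*Z**2 ↦ -3·1·3·36 = -324
  2*Z**3 ↦ 2·1·1·216 = 432
Sum: F(5, 3, 6) = (-125) + (150) + (-150) + (-270) + (-360) + (-54) + (54) + (-324) + (432) = -647.
Reducing mod 11: -647 ≡ 2 (mod 11).
Since F(a, b, c) ≡ 2 ≠ 0 (mod 11), P does NOT lie on the curve.


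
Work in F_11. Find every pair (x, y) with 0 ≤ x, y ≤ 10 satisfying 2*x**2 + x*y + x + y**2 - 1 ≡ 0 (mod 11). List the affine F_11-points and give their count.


Affine F_11-points: {(0, 1), (0, 10), (1, 4), (1, 6), (2, 4), (2, 5), (6, 0), (6, 5), (10, 0), (10, 1)}; count = 10.

For each of the 121 pairs (x, y) ∈ F_11², evaluate f(x, y) mod 11. Record the zeros.
  x = 0: [0↦10, 1↦0, 2↦3, 3↦8, 4↦4, 5↦2, 6↦2, 7↦4, 8↦8, 9↦3, 10↦0]  zeros at y ∈ {1, 10}
  x = 1: [0↦2, 1↦4, 2↦8, 3↦3, 4↦0, 5↦10, 6↦0, 7↦3, 8↦8, 9↦4, 10↦2]  zeros at y ∈ {4, 6}
  x = 2: [0↦9, 1↦1, 2↦6, 3↦2, 4↦0, 5↦0, 6↦2, 7↦6, 8↦1, 9↦9, 10↦8]  zeros at y ∈ {4, 5}
  x = 3: [0↦9, 1↦2, 2↦8, 3↦5, 4↦4, 5↦5, 6↦8, 7↦2, 8↦9, 9↦7, 10↦7]  zeros at y ∈ ∅
  x = 4: [0↦2, 1↦7, 2↦3, 3↦1, 4↦1, 5↦3, 6↦7, 7↦2, 8↦10, 9↦9, 10↦10]  zeros at y ∈ ∅
  x = 5: [0↦10, 1↦5, 2↦2, 3↦1, 4↦2, 5↦5, 6↦10, 7↦6, 8↦4, 9↦4, 10↦6]  zeros at y ∈ ∅
  x = 6: [0↦0, 1↦7, 2↦5, 3↦5, 4↦7, 5↦0, 6↦6, 7↦3, 8↦2, 9↦3, 10↦6]  zeros at y ∈ {0, 5}
  x = 7: [0↦5, 1↦2, 2↦1, 3↦2, 4↦5, 5↦10, 6↦6, 7↦4, 8↦4, 9↦6, 10↦10]  zeros at y ∈ ∅
  x = 8: [0↦3, 1↦1, 2↦1, 3↦3, 4↦7, 5↦2, 6↦10, 7↦9, 8↦10, 9↦2, 10↦7]  zeros at y ∈ ∅
  x = 9: [0↦5, 1↦4, 2↦5, 3↦8, 4↦2, 5↦9, 6↦7, 7↦7, 8↦9, 9↦2, 10↦8]  zeros at y ∈ ∅
  x = 10: [0↦0, 1↦0, 2↦2, 3↦6, 4↦1, 5↦9, 6↦8, 7↦9, 8↦1, 9↦6, 10↦2]  zeros at y ∈ {0, 1}
Collecting zeros: affine points = {(0, 1), (0, 10), (1, 4), (1, 6), (2, 4), (2, 5), (6, 0), (6, 5), (10, 0), (10, 1)}.
Total count |C(F_11)_aff| = 10.


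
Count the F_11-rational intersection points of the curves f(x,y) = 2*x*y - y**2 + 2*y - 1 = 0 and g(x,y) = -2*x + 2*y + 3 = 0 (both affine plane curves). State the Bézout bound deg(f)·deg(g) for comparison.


Common zeros: ∅; count = 0; Bézout bound = 2.

deg(f) = 2, deg(g) = 1, so Bézout bound = 2.
Scan x ∈ F_11. For each x, list the y ∈ F_11 with f(x, y) ≡ 0 and those with g(x, y) ≡ 0 (mod 11); the common zeros in that column are the intersection.
  x = 0: f ≡ 0 at y ∈ {1}; g ≡ 0 at y ∈ {4}; common: ∅.
  x = 1: f ≡ 0 at y ∈ {7, 8}; g ≡ 0 at y ∈ {5}; common: ∅.
  x = 2: f ≡ 0 at y ∈ ∅; g ≡ 0 at y ∈ {6}; common: ∅.
  x = 3: f ≡ 0 at y ∈ {2, 6}; g ≡ 0 at y ∈ {7}; common: ∅.
  x = 4: f ≡ 0 at y ∈ ∅; g ≡ 0 at y ∈ {8}; common: ∅.
  x = 5: f ≡ 0 at y ∈ ∅; g ≡ 0 at y ∈ {9}; common: ∅.
  x = 6: f ≡ 0 at y ∈ {5, 9}; g ≡ 0 at y ∈ {10}; common: ∅.
  x = 7: f ≡ 0 at y ∈ ∅; g ≡ 0 at y ∈ {0}; common: ∅.
  x = 8: f ≡ 0 at y ∈ {3, 4}; g ≡ 0 at y ∈ {1}; common: ∅.
  x = 9: f ≡ 0 at y ∈ {10}; g ≡ 0 at y ∈ {2}; common: ∅.
  x = 10: f ≡ 0 at y ∈ ∅; g ≡ 0 at y ∈ {3}; common: ∅.
Collecting: common zeros = ∅, so the count is 0.
Comparison with the Bézout bound: 0 ≤ 2 = deg(f)·deg(g), as expected for curves with no common component (the affine F_11-count falls short of the bound because intersections may lie at infinity, over extension fields, or carry multiplicity).


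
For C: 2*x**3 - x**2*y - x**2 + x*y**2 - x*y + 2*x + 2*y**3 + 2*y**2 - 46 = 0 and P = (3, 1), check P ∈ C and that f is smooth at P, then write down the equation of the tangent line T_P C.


Tangent line at P: 44*x + 4*y - 136 = 0.

Step 1: f(3, 1) = 0, so P lies on C.
Step 2: partial derivatives
  f_x(x, y) = 6*x**2 - 2*x*y - 2*x + y**2 - y + 2, f_y(x, y) = -x**2 + 2*x*y - x + 6*y**2 + 4*y.
  f_x(P) = 44, f_y(P) = 4 (gradient nonzero, so P is smooth).
Step 3: tangent line at P: 44·(x − 3) + 4·(y − 1) = 0.
Expanding: 44*x + 4*y - 136 = 0.


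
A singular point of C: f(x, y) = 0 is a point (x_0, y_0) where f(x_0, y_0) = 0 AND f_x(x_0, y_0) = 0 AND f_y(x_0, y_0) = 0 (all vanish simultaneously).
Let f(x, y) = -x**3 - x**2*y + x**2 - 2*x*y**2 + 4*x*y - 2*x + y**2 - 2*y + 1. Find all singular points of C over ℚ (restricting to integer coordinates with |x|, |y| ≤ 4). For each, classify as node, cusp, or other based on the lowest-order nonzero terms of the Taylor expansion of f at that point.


Singular points: {(0, 1)}; classification: cusp.

Compute partial derivatives:
  f_x = -3*x**2 - 2*x*y + 2*x - 2*y**2 + 4*y - 2.
  f_y = -x**2 - 4*x*y + 4*x + 2*y - 2.
Scan x_0 ∈ {−4, ..., 4}. For each x_0, f_y(x_0, y) is a polynomial in y; find its integer roots y ∈ {−4, ..., 4}, then test f_x and f at those candidates.
  x = -4: f_y(-4, y) = 18*y - 34; no integer root y with |y| ≤ 4.
  x = -3: f_y(-3, y) = 14*y - 23; no integer root y with |y| ≤ 4.
  x = -2: f_y(-2, y) = 10*y - 14; no integer root y with |y| ≤ 4.
  x = -1: f_y(-1, y) = 6*y - 7; no integer root y with |y| ≤ 4.
  x = 0: f_y(0, y) = 2*y - 2; vanishes at y ∈ {1}. (0, 1): f_x = 0, f = 0 — SINGULAR.
  x = 1: f_y(1, y) = 1 - 2*y; no integer root y with |y| ≤ 4.
  x = 2: f_y(2, y) = 2 - 6*y; no integer root y with |y| ≤ 4.
  x = 3: f_y(3, y) = 1 - 10*y; no integer root y with |y| ≤ 4.
  x = 4: f_y(4, y) = -14*y - 2; no integer root y with |y| ≤ 4.
Only singular point on the grid: (0, 1).
Classify: substitute x = 0 + u, y = 1 + v and expand: f = -u**3 - u**2*v - 2*u*v**2 + v**2.
No constant or linear terms (consistent with a singular point). Quadratic part: v**2. Cubic part: -u**3 - u**2*v - 2*u*v**2.
The quadratic part v**2 is a perfect square, so there is a single (double) tangent line v = 0, i.e. y = 1. Restricting the cubic part to that line (v = 0) leaves -u**3 ≠ 0, so f is not divisible by v and the branch is v² ≈ u**3 to lowest order — this is a cusp.
Classification: cusp.


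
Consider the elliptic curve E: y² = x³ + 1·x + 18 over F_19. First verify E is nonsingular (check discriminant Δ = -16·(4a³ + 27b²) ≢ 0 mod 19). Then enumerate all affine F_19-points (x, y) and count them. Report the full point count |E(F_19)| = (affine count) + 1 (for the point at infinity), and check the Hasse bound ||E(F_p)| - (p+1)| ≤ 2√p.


Affine points = {(1, 1), (1, 18), (2, 3), (2, 16), (7, 8), (7, 11), (8, 5), (8, 14), (11, 7), (11, 12), (13, 9), (13, 10), (15, 8), (15, 11), (16, 8), (16, 11), (18, 4), (18, 15)}; affine count = 18; |E(F_19)| = 19.

Discriminant check: Δ ∝ 4a³ + 27b² = 4·1³ + 27·18² = 4·1 + 27·324 ≡ 12 (mod 19). Nonzero ⇒ E is nonsingular.
For each x ∈ F_19, compute rhs = x³ + 1·x + 18 mod 19, then count y ∈ F_19 with y² ≡ rhs.
  x = 0: rhs = 18, matching y values: none (0 points).
  x = 1: rhs = 1, matching y values: 1, 18 (2 points).
  x = 2: rhs = 9, matching y values: 3, 16 (2 points).
  x = 3: rhs = 10, matching y values: none (0 points).
  x = 4: rhs = 10, matching y values: none (0 points).
  x = 5: rhs = 15, matching y values: none (0 points).
  x = 6: rhs = 12, matching y values: none (0 points).
  x = 7: rhs = 7, matching y values: 8, 11 (2 points).
  x = 8: rhs = 6, matching y values: 5, 14 (2 points).
  x = 9: rhs = 15, matching y values: none (0 points).
  x = 10: rhs = 2, matching y values: none (0 points).
  x = 11: rhs = 11, matching y values: 7, 12 (2 points).
  x = 12: rhs = 10, matching y values: none (0 points).
  x = 13: rhs = 5, matching y values: 9, 10 (2 points).
  x = 14: rhs = 2, matching y values: none (0 points).
  x = 15: rhs = 7, matching y values: 8, 11 (2 points).
  x = 16: rhs = 7, matching y values: 8, 11 (2 points).
  x = 17: rhs = 8, matching y values: none (0 points).
  x = 18: rhs = 16, matching y values: 4, 15 (2 points).
Total affine count: 18.
Full point count |E(F_19)| = 18 + 1 = 19.
Hasse bound: |19 − (19+1)| = |-1| = 1 ≤ 2√19 ≈ 8.7178 ✓.


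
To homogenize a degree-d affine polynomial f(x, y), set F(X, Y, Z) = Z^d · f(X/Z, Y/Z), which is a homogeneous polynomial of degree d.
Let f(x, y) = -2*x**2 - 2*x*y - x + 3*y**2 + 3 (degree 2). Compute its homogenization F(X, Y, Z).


F(X, Y, Z) = -2*X**2 - 2*X*Y - X*Z + 3*Y**2 + 3*Z**2

deg(f) = 2.
Substitute x = X/Z, y = Y/Z into f, then multiply by Z^2.
  monomial -2·x^2·y^0 ↦ -2·X^2·Y^0·Z^0.
  monomial -2·x^1·y^1 ↦ -2·X^1·Y^1·Z^0.
  monomial -1·x^1·y^0 ↦ -1·X^1·Y^0·Z^1.
  monomial 3·x^0·y^2 ↦ 3·X^0·Y^2·Z^0.
  monomial 3·x^0·y^0 ↦ 3·X^0·Y^0·Z^2.
Collecting: F(X, Y, Z) = -2*X**2 - 2*X*Y - X*Z + 3*Y**2 + 3*Z**2.


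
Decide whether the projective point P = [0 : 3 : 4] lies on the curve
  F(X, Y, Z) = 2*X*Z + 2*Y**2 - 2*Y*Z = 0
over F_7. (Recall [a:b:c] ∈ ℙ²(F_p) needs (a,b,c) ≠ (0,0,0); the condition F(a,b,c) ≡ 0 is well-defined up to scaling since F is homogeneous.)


F(0,3,4) ≡ 1 (mod 7); P is NOT on the curve.

Evaluate F(0, 3, 4) term-by-term (mod 7).
  2*X*Z ↦ 2·0·1·4 = 0
  2*Y**2 ↦ 2·1·9·1 = 18
  -2*Y*Z ↦ -2·1·3·4 = -24
Sum: F(0, 3, 4) = (0) + (18) + (-24) = -6.
Reducing mod 7: -6 ≡ 1 (mod 7).
Since F(a, b, c) ≡ 1 ≠ 0 (mod 7), P does NOT lie on the curve.


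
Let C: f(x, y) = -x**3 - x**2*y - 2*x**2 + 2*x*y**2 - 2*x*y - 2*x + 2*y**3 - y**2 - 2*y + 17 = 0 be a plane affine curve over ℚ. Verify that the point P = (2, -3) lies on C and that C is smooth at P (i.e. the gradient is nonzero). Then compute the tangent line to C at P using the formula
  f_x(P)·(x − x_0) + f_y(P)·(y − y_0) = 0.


Tangent line at P: 14*x + 26*y + 50 = 0.

Step 1: f(2, -3) = 0, so P lies on C.
Step 2: partial derivatives
  f_x(x, y) = -3*x**2 - 2*x*y - 4*x + 2*y**2 - 2*y - 2, f_y(x, y) = -x**2 + 4*x*y - 2*x + 6*y**2 - 2*y - 2.
  f_x(P) = 14, f_y(P) = 26 (gradient nonzero, so P is smooth).
Step 3: tangent line at P: 14·(x − 2) + 26·(y − -3) = 0.
Expanding: 14*x + 26*y + 50 = 0.


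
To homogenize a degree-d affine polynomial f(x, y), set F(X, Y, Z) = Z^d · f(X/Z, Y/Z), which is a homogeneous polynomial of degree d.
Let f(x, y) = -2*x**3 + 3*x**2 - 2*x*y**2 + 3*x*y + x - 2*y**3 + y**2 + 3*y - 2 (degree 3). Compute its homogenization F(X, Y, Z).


F(X, Y, Z) = -2*X**3 + 3*X**2*Z - 2*X*Y**2 + 3*X*Y*Z + X*Z**2 - 2*Y**3 + Y**2*Z + 3*Y*Z**2 - 2*Z**3

deg(f) = 3.
Substitute x = X/Z, y = Y/Z into f, then multiply by Z^3.
  monomial -2·x^3·y^0 ↦ -2·X^3·Y^0·Z^0.
  monomial 3·x^2·y^0 ↦ 3·X^2·Y^0·Z^1.
  monomial -2·x^1·y^2 ↦ -2·X^1·Y^2·Z^0.
  monomial 3·x^1·y^1 ↦ 3·X^1·Y^1·Z^1.
  monomial 1·x^1·y^0 ↦ 1·X^1·Y^0·Z^2.
  monomial -2·x^0·y^3 ↦ -2·X^0·Y^3·Z^0.
  monomial 1·x^0·y^2 ↦ 1·X^0·Y^2·Z^1.
  monomial 3·x^0·y^1 ↦ 3·X^0·Y^1·Z^2.
  monomial -2·x^0·y^0 ↦ -2·X^0·Y^0·Z^3.
Collecting: F(X, Y, Z) = -2*X**3 + 3*X**2*Z - 2*X*Y**2 + 3*X*Y*Z + X*Z**2 - 2*Y**3 + Y**2*Z + 3*Y*Z**2 - 2*Z**3.


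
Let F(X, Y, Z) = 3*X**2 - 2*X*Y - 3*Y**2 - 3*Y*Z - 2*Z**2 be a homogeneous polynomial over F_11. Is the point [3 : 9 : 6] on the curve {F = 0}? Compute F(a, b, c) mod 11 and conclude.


F(3,9,6) ≡ 2 (mod 11); P is NOT on the curve.

Evaluate F(3, 9, 6) term-by-term (mod 11).
  3*X**2 ↦ 3·9·1·1 = 27
  -2*X*Y ↦ -2·3·9·1 = -54
  -3*Y**2 ↦ -3·1·81·1 = -243
  -3*Y*Z ↦ -3·1·9·6 = -162
  -2*Z**2 ↦ -2·1·1·36 = -72
Sum: F(3, 9, 6) = (27) + (-54) + (-243) + (-162) + (-72) = -504.
Reducing mod 11: -504 ≡ 2 (mod 11).
Since F(a, b, c) ≡ 2 ≠ 0 (mod 11), P does NOT lie on the curve.


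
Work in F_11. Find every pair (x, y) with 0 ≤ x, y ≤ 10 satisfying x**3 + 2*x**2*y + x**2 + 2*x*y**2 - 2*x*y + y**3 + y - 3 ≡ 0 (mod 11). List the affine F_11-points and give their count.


Affine F_11-points: {(0, 8), (1, 4), (2, 7), (3, 0), (4, 0), (6, 5), (7, 7), (9, 2), (9, 6), (9, 7), (10, 10)}; count = 11.

For each of the 121 pairs (x, y) ∈ F_11², evaluate f(x, y) mod 11. Record the zeros.
  x = 0: [0↦8, 1↦10, 2↦7, 3↦5, 4↦10, 5↦6, 6↦10, 7↦6, 8↦0, 9↦9, 10↦6]  zeros at y ∈ {8}
  x = 1: [0↦10, 1↦3, 2↦6, 3↦3, 4↦0, 5↦3, 6↦7, 7↦7, 8↦9, 9↦8, 10↦10]  zeros at y ∈ {4}
  x = 2: [0↦9, 1↦8, 2↦10, 3↦10, 4↦3, 5↦6, 6↦3, 7↦0, 8↦3, 9↦7, 10↦7]  zeros at y ∈ {7}
  x = 3: [0↦0, 1↦9, 2↦3, 3↦10, 4↦3, 5↦10, 6↦4, 7↦2, 8↦10, 9↦1, 10↦3]  zeros at y ∈ {0}
  x = 4: [0↦0, 1↦1, 2↦2, 3↦9, 4↦6, 5↦10, 6↦5, 7↦8, 8↦3, 9↦7, 10↦4]  zeros at y ∈ {0}
  x = 5: [0↦4, 1↦1, 2↦2, 3↦2, 4↦7, 5↦1, 6↦1, 7↦2, 8↦10, 9↦9, 10↦5]  zeros at y ∈ ∅
  x = 6: [0↦7, 1↦4, 2↦9, 3↦6, 4↦1, 5↦0, 6↦9, 7↦1, 8↦4, 9↦2, 10↦1]  zeros at y ∈ {5}
  x = 7: [0↦4, 1↦5, 2↦7, 3↦5, 4↦5, 5↦2, 6↦2, 7↦0, 8↦2, 9↦3, 10↦9]  zeros at y ∈ {7}
  x = 8: [0↦1, 1↦10, 2↦2, 3↦5, 4↦3, 5↦2, 6↦8, 7↦5, 8↦10, 9↦7, 10↦2]  zeros at y ∈ ∅
  x = 9: [0↦4, 1↦3, 2↦0, 3↦1, 4↦1, 5↦6, 6↦0, 7↦0, 8↦1, 9↦9, 10↦8]  zeros at y ∈ {2, 6, 7}
  x = 10: [0↦8, 1↦1, 2↦7, 3↦10, 4↦5, 5↦9, 6↦6, 7↦2, 8↦3, 9↦4, 10↦0]  zeros at y ∈ {10}
Collecting zeros: affine points = {(0, 8), (1, 4), (2, 7), (3, 0), (4, 0), (6, 5), (7, 7), (9, 2), (9, 6), (9, 7), (10, 10)}.
Total count |C(F_11)_aff| = 11.


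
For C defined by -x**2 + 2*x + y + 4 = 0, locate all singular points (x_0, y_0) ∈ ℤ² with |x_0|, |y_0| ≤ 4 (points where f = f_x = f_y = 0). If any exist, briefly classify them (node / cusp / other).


No singular points in the scanned grid; C is smooth there.

Compute partial derivatives:
  f_x = 2 - 2*x.
  f_y = 1.
f_y = 1 is a nonzero constant, so f_y never vanishes: no point (x, y) can satisfy f = f_x = f_y = 0. In particular no (x, y) ∈ {−4, ..., 4}² is singular; the curve is smooth.


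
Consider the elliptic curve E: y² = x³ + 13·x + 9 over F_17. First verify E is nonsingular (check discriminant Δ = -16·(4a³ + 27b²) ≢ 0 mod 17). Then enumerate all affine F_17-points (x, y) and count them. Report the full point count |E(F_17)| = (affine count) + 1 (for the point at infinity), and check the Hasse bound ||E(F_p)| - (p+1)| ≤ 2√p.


Affine points = {(0, 3), (0, 14), (2, 3), (2, 14), (7, 1), (7, 16), (8, 8), (8, 9), (10, 0), (11, 2), (11, 15), (15, 3), (15, 14)}; affine count = 13; |E(F_17)| = 14.

Discriminant check: Δ ∝ 4a³ + 27b² = 4·13³ + 27·9² = 4·2197 + 27·81 ≡ 10 (mod 17). Nonzero ⇒ E is nonsingular.
For each x ∈ F_17, compute rhs = x³ + 13·x + 9 mod 17, then count y ∈ F_17 with y² ≡ rhs.
  x = 0: rhs = 9, matching y values: 3, 14 (2 points).
  x = 1: rhs = 6, matching y values: none (0 points).
  x = 2: rhs = 9, matching y values: 3, 14 (2 points).
  x = 3: rhs = 7, matching y values: none (0 points).
  x = 4: rhs = 6, matching y values: none (0 points).
  x = 5: rhs = 12, matching y values: none (0 points).
  x = 6: rhs = 14, matching y values: none (0 points).
  x = 7: rhs = 1, matching y values: 1, 16 (2 points).
  x = 8: rhs = 13, matching y values: 8, 9 (2 points).
  x = 9: rhs = 5, matching y values: none (0 points).
  x = 10: rhs = 0, matching y values: 0 (1 points).
  x = 11: rhs = 4, matching y values: 2, 15 (2 points).
  x = 12: rhs = 6, matching y values: none (0 points).
  x = 13: rhs = 12, matching y values: none (0 points).
  x = 14: rhs = 11, matching y values: none (0 points).
  x = 15: rhs = 9, matching y values: 3, 14 (2 points).
  x = 16: rhs = 12, matching y values: none (0 points).
Total affine count: 13.
Full point count |E(F_17)| = 13 + 1 = 14.
Hasse bound: |14 − (17+1)| = |-4| = 4 ≤ 2√17 ≈ 8.2462 ✓.


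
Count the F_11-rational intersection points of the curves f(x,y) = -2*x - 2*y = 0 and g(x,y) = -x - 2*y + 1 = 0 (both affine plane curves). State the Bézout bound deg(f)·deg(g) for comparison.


Common zeros: {(10, 1)}; count = 1; Bézout bound = 1.

deg(f) = 1, deg(g) = 1, so Bézout bound = 1.
Scan x ∈ F_11. For each x, list the y ∈ F_11 with f(x, y) ≡ 0 and those with g(x, y) ≡ 0 (mod 11); the common zeros in that column are the intersection.
  x = 0: f ≡ 0 at y ∈ {0}; g ≡ 0 at y ∈ {6}; common: ∅.
  x = 1: f ≡ 0 at y ∈ {10}; g ≡ 0 at y ∈ {0}; common: ∅.
  x = 2: f ≡ 0 at y ∈ {9}; g ≡ 0 at y ∈ {5}; common: ∅.
  x = 3: f ≡ 0 at y ∈ {8}; g ≡ 0 at y ∈ {10}; common: ∅.
  x = 4: f ≡ 0 at y ∈ {7}; g ≡ 0 at y ∈ {4}; common: ∅.
  x = 5: f ≡ 0 at y ∈ {6}; g ≡ 0 at y ∈ {9}; common: ∅.
  x = 6: f ≡ 0 at y ∈ {5}; g ≡ 0 at y ∈ {3}; common: ∅.
  x = 7: f ≡ 0 at y ∈ {4}; g ≡ 0 at y ∈ {8}; common: ∅.
  x = 8: f ≡ 0 at y ∈ {3}; g ≡ 0 at y ∈ {2}; common: ∅.
  x = 9: f ≡ 0 at y ∈ {2}; g ≡ 0 at y ∈ {7}; common: ∅.
  x = 10: f ≡ 0 at y ∈ {1}; g ≡ 0 at y ∈ {1}; common: {1}.
Collecting: common zeros = {(10, 1)}, so the count is 1.
Comparison with the Bézout bound: 1 ≤ 1 = deg(f)·deg(g), as expected for curves with no common component (the bound is attained).


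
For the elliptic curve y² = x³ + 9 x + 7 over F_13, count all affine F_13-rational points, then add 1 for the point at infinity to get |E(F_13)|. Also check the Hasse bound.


Affine points = {(1, 2), (1, 11), (3, 3), (3, 10), (4, 4), (4, 9), (6, 2), (6, 11), (7, 6), (7, 7), (12, 6), (12, 7)}; affine count = 12; |E(F_13)| = 13.

Discriminant check: Δ ∝ 4a³ + 27b² = 4·9³ + 27·7² = 4·729 + 27·49 ≡ 1 (mod 13). Nonzero ⇒ E is nonsingular.
For each x ∈ F_13, compute rhs = x³ + 9·x + 7 mod 13, then count y ∈ F_13 with y² ≡ rhs.
  x = 0: rhs = 7, matching y values: none (0 points).
  x = 1: rhs = 4, matching y values: 2, 11 (2 points).
  x = 2: rhs = 7, matching y values: none (0 points).
  x = 3: rhs = 9, matching y values: 3, 10 (2 points).
  x = 4: rhs = 3, matching y values: 4, 9 (2 points).
  x = 5: rhs = 8, matching y values: none (0 points).
  x = 6: rhs = 4, matching y values: 2, 11 (2 points).
  x = 7: rhs = 10, matching y values: 6, 7 (2 points).
  x = 8: rhs = 6, matching y values: none (0 points).
  x = 9: rhs = 11, matching y values: none (0 points).
  x = 10: rhs = 5, matching y values: none (0 points).
  x = 11: rhs = 7, matching y values: none (0 points).
  x = 12: rhs = 10, matching y values: 6, 7 (2 points).
Total affine count: 12.
Full point count |E(F_13)| = 12 + 1 = 13.
Hasse bound: |13 − (13+1)| = |-1| = 1 ≤ 2√13 ≈ 7.2111 ✓.


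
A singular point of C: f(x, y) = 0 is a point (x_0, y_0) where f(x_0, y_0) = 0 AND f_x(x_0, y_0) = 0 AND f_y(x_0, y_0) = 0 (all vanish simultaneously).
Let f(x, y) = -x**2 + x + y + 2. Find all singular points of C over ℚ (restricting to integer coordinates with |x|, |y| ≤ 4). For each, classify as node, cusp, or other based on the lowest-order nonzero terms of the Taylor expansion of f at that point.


No singular points in the scanned grid; C is smooth there.

Compute partial derivatives:
  f_x = 1 - 2*x.
  f_y = 1.
f_y = 1 is a nonzero constant, so f_y never vanishes: no point (x, y) can satisfy f = f_x = f_y = 0. In particular no (x, y) ∈ {−4, ..., 4}² is singular; the curve is smooth.


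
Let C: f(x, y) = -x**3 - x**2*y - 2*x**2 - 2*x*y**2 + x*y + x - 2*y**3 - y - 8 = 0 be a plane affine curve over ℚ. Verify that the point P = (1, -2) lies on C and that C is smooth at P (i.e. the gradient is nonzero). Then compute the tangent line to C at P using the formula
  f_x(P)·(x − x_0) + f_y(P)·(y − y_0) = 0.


Tangent line at P: -12*x - 17*y - 22 = 0.

Step 1: f(1, -2) = 0, so P lies on C.
Step 2: partial derivatives
  f_x(x, y) = -3*x**2 - 2*x*y - 4*x - 2*y**2 + y + 1, f_y(x, y) = -x**2 - 4*x*y + x - 6*y**2 - 1.
  f_x(P) = -12, f_y(P) = -17 (gradient nonzero, so P is smooth).
Step 3: tangent line at P: -12·(x − 1) + -17·(y − -2) = 0.
Expanding: -12*x - 17*y - 22 = 0.


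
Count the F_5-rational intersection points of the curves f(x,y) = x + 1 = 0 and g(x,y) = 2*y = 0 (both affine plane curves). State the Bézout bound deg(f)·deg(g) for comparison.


Common zeros: {(4, 0)}; count = 1; Bézout bound = 1.

deg(f) = 1, deg(g) = 1, so Bézout bound = 1.
Scan x ∈ F_5. For each x, list the y ∈ F_5 with f(x, y) ≡ 0 and those with g(x, y) ≡ 0 (mod 5); the common zeros in that column are the intersection.
  x = 0: f ≡ 0 at y ∈ ∅; g ≡ 0 at y ∈ {0}; common: ∅.
  x = 1: f ≡ 0 at y ∈ ∅; g ≡ 0 at y ∈ {0}; common: ∅.
  x = 2: f ≡ 0 at y ∈ ∅; g ≡ 0 at y ∈ {0}; common: ∅.
  x = 3: f ≡ 0 at y ∈ ∅; g ≡ 0 at y ∈ {0}; common: ∅.
  x = 4: f ≡ 0 at y ∈ {0, 1, 2, 3, 4}; g ≡ 0 at y ∈ {0}; common: {0}.
Collecting: common zeros = {(4, 0)}, so the count is 1.
Comparison with the Bézout bound: 1 ≤ 1 = deg(f)·deg(g), as expected for curves with no common component (the bound is attained).


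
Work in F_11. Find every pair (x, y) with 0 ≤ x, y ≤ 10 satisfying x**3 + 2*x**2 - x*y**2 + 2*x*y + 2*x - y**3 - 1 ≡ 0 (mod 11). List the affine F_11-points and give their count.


Affine F_11-points: {(0, 10), (1, 7), (2, 2), (2, 9), (4, 6), (5, 2), (6, 4)}; count = 7.

For each of the 121 pairs (x, y) ∈ F_11², evaluate f(x, y) mod 11. Record the zeros.
  x = 0: [0↦10, 1↦9, 2↦2, 3↦5, 4↦1, 5↦6, 6↦3, 7↦8, 8↦4, 9↦7, 10↦0]  zeros at y ∈ {10}
  x = 1: [0↦4, 1↦4, 2↦7, 3↦7, 4↦9, 5↦7, 6↦6, 7↦0, 8↦5, 9↦4, 10↦2]  zeros at y ∈ {7}
  x = 2: [0↦8, 1↦9, 2↦0, 3↦8, 4↦5, 5↦7, 6↦8, 7↦2, 8↦5, 9↦0, 10↦3]  zeros at y ∈ {2, 9}
  x = 3: [0↦6, 1↦8, 2↦9, 3↦3, 4↦6, 5↦1, 6↦4, 7↦9, 8↦10, 9↦1, 10↦9]  zeros at y ∈ ∅
  x = 4: [0↦4, 1↦7, 2↦7, 3↦9, 4↦7, 5↦6, 6↦0, 7↦5, 8↦4, 9↦2, 10↦4]  zeros at y ∈ {6}
  x = 5: [0↦8, 1↦1, 2↦0, 3↦10, 4↦3, 5↦6, 6↦2, 7↦7, 8↦4, 9↦9, 10↦5]  zeros at y ∈ {2}
  x = 6: [0↦2, 1↦7, 2↦5, 3↦1, 4↦0, 5↦7, 6↦5, 7↦10, 8↦5, 9↦6, 10↦7]  zeros at y ∈ {4}
  x = 7: [0↦3, 1↦9, 2↦6, 3↦10, 4↦4, 5↦4, 6↦4, 7↦9, 8↦2, 9↦10, 10↦5]  zeros at y ∈ ∅
  x = 8: [0↦6, 1↦2, 2↦9, 3↦10, 4↦10, 5↦3, 6↦5, 7↦10, 8↦1, 9↦5, 10↦5]  zeros at y ∈ ∅
  x = 9: [0↦6, 1↦3, 2↦9, 3↦7, 4↦2, 5↦10, 6↦3, 7↦8, 8↦8, 9↦8, 10↦2]  zeros at y ∈ ∅
  x = 10: [0↦9, 1↦7, 2↦1, 3↦7, 4↦8, 5↦9, 6↦4, 7↦9, 8↦7, 9↦3, 10↦2]  zeros at y ∈ ∅
Collecting zeros: affine points = {(0, 10), (1, 7), (2, 2), (2, 9), (4, 6), (5, 2), (6, 4)}.
Total count |C(F_11)_aff| = 7.


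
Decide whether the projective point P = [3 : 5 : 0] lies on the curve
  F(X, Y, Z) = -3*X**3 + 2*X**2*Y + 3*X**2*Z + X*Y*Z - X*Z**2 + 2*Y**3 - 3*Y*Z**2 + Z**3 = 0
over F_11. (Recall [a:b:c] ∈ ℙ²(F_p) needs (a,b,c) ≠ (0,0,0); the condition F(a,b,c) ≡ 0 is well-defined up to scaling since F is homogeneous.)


F(3,5,0) ≡ 6 (mod 11); P is NOT on the curve.

Evaluate F(3, 5, 0) term-by-term (mod 11).
  -3*X**3 ↦ -3·27·1·1 = -81
  2*X**2*Y ↦ 2·9·5·1 = 90
  3*X**2*Z ↦ 3·9·1·0 = 0
  X*Y*Z ↦ 1·3·5·0 = 0
  -X*Z**2 ↦ -1·3·1·0 = 0
  2*Y**3 ↦ 2·1·125·1 = 250
  -3*Y*Z**2 ↦ -3·1·5·0 = 0
  Z**3 ↦ 1·1·1·0 = 0
Sum: F(3, 5, 0) = (-81) + (90) + (0) + (0) + (0) + (250) + (0) + (0) = 259.
Reducing mod 11: 259 ≡ 6 (mod 11).
Since F(a, b, c) ≡ 6 ≠ 0 (mod 11), P does NOT lie on the curve.


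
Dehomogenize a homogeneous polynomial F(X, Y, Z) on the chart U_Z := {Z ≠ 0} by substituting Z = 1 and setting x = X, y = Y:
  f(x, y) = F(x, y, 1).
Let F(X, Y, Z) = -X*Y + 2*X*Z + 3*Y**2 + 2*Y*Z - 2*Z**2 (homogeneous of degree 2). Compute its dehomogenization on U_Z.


f(x, y) = -x*y + 2*x + 3*y**2 + 2*y - 2

On U_Z we set Z = 1. Each monomial c·X^i·Y^j·Z^k in F becomes c·x^i·y^j·1^k = c·x^i·y^j.
Substituting Z = 1: F(X, Y, 1) = -x*y + 2*x + 3*y**2 + 2*y - 2.
Note: deg(f) ≤ deg(F) = 2; strict inequality happens when F is divisible by Z (lost terms).


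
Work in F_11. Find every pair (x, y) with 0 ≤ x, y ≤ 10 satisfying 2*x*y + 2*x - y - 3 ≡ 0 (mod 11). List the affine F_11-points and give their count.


Affine F_11-points: {(0, 8), (1, 1), (2, 7), (3, 6), (4, 4), (5, 9), (7, 0), (8, 5), (9, 3), (10, 2)}; count = 10.

For each of the 121 pairs (x, y) ∈ F_11², evaluate f(x, y) mod 11. Record the zeros.
  x = 0: [0↦8, 1↦7, 2↦6, 3↦5, 4↦4, 5↦3, 6↦2, 7↦1, 8↦0, 9↦10, 10↦9]  zeros at y ∈ {8}
  x = 1: [0↦10, 1↦0, 2↦1, 3↦2, 4↦3, 5↦4, 6↦5, 7↦6, 8↦7, 9↦8, 10↦9]  zeros at y ∈ {1}
  x = 2: [0↦1, 1↦4, 2↦7, 3↦10, 4↦2, 5↦5, 6↦8, 7↦0, 8↦3, 9↦6, 10↦9]  zeros at y ∈ {7}
  x = 3: [0↦3, 1↦8, 2↦2, 3↦7, 4↦1, 5↦6, 6↦0, 7↦5, 8↦10, 9↦4, 10↦9]  zeros at y ∈ {6}
  x = 4: [0↦5, 1↦1, 2↦8, 3↦4, 4↦0, 5↦7, 6↦3, 7↦10, 8↦6, 9↦2, 10↦9]  zeros at y ∈ {4}
  x = 5: [0↦7, 1↦5, 2↦3, 3↦1, 4↦10, 5↦8, 6↦6, 7↦4, 8↦2, 9↦0, 10↦9]  zeros at y ∈ {9}
  x = 6: [0↦9, 1↦9, 2↦9, 3↦9, 4↦9, 5↦9, 6↦9, 7↦9, 8↦9, 9↦9, 10↦9]  zeros at y ∈ ∅
  x = 7: [0↦0, 1↦2, 2↦4, 3↦6, 4↦8, 5↦10, 6↦1, 7↦3, 8↦5, 9↦7, 10↦9]  zeros at y ∈ {0}
  x = 8: [0↦2, 1↦6, 2↦10, 3↦3, 4↦7, 5↦0, 6↦4, 7↦8, 8↦1, 9↦5, 10↦9]  zeros at y ∈ {5}
  x = 9: [0↦4, 1↦10, 2↦5, 3↦0, 4↦6, 5↦1, 6↦7, 7↦2, 8↦8, 9↦3, 10↦9]  zeros at y ∈ {3}
  x = 10: [0↦6, 1↦3, 2↦0, 3↦8, 4↦5, 5↦2, 6↦10, 7↦7, 8↦4, 9↦1, 10↦9]  zeros at y ∈ {2}
Collecting zeros: affine points = {(0, 8), (1, 1), (2, 7), (3, 6), (4, 4), (5, 9), (7, 0), (8, 5), (9, 3), (10, 2)}.
Total count |C(F_11)_aff| = 10.


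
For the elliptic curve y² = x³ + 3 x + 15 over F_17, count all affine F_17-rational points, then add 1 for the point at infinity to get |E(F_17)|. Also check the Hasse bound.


Affine points = {(0, 7), (0, 10), (1, 6), (1, 11), (3, 0), (5, 6), (5, 11), (10, 5), (10, 12), (11, 6), (11, 11), (14, 8), (14, 9), (15, 1), (15, 16)}; affine count = 15; |E(F_17)| = 16.

Discriminant check: Δ ∝ 4a³ + 27b² = 4·3³ + 27·15² = 4·27 + 27·225 ≡ 12 (mod 17). Nonzero ⇒ E is nonsingular.
For each x ∈ F_17, compute rhs = x³ + 3·x + 15 mod 17, then count y ∈ F_17 with y² ≡ rhs.
  x = 0: rhs = 15, matching y values: 7, 10 (2 points).
  x = 1: rhs = 2, matching y values: 6, 11 (2 points).
  x = 2: rhs = 12, matching y values: none (0 points).
  x = 3: rhs = 0, matching y values: 0 (1 points).
  x = 4: rhs = 6, matching y values: none (0 points).
  x = 5: rhs = 2, matching y values: 6, 11 (2 points).
  x = 6: rhs = 11, matching y values: none (0 points).
  x = 7: rhs = 5, matching y values: none (0 points).
  x = 8: rhs = 7, matching y values: none (0 points).
  x = 9: rhs = 6, matching y values: none (0 points).
  x = 10: rhs = 8, matching y values: 5, 12 (2 points).
  x = 11: rhs = 2, matching y values: 6, 11 (2 points).
  x = 12: rhs = 11, matching y values: none (0 points).
  x = 13: rhs = 7, matching y values: none (0 points).
  x = 14: rhs = 13, matching y values: 8, 9 (2 points).
  x = 15: rhs = 1, matching y values: 1, 16 (2 points).
  x = 16: rhs = 11, matching y values: none (0 points).
Total affine count: 15.
Full point count |E(F_17)| = 15 + 1 = 16.
Hasse bound: |16 − (17+1)| = |-2| = 2 ≤ 2√17 ≈ 8.2462 ✓.


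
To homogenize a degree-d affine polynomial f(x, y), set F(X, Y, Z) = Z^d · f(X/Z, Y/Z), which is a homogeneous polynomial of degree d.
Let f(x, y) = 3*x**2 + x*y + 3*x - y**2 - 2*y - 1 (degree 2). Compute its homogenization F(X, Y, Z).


F(X, Y, Z) = 3*X**2 + X*Y + 3*X*Z - Y**2 - 2*Y*Z - Z**2

deg(f) = 2.
Substitute x = X/Z, y = Y/Z into f, then multiply by Z^2.
  monomial 3·x^2·y^0 ↦ 3·X^2·Y^0·Z^0.
  monomial 1·x^1·y^1 ↦ 1·X^1·Y^1·Z^0.
  monomial 3·x^1·y^0 ↦ 3·X^1·Y^0·Z^1.
  monomial -1·x^0·y^2 ↦ -1·X^0·Y^2·Z^0.
  monomial -2·x^0·y^1 ↦ -2·X^0·Y^1·Z^1.
  monomial -1·x^0·y^0 ↦ -1·X^0·Y^0·Z^2.
Collecting: F(X, Y, Z) = 3*X**2 + X*Y + 3*X*Z - Y**2 - 2*Y*Z - Z**2.


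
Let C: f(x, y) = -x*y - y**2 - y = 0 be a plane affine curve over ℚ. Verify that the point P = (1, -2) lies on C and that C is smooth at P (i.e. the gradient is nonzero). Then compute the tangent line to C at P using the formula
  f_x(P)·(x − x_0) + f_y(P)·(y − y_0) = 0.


Tangent line at P: 2*x + 2*y + 2 = 0.

Step 1: f(1, -2) = 0, so P lies on C.
Step 2: partial derivatives
  f_x(x, y) = -y, f_y(x, y) = -x - 2*y - 1.
  f_x(P) = 2, f_y(P) = 2 (gradient nonzero, so P is smooth).
Step 3: tangent line at P: 2·(x − 1) + 2·(y − -2) = 0.
Expanding: 2*x + 2*y + 2 = 0.


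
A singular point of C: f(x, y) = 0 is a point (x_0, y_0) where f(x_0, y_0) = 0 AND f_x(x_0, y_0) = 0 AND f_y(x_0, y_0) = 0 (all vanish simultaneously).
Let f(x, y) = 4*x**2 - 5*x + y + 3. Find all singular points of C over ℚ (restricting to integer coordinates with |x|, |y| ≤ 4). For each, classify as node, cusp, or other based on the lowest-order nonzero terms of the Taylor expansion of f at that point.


No singular points in the scanned grid; C is smooth there.

Compute partial derivatives:
  f_x = 8*x - 5.
  f_y = 1.
f_y = 1 is a nonzero constant, so f_y never vanishes: no point (x, y) can satisfy f = f_x = f_y = 0. In particular no (x, y) ∈ {−4, ..., 4}² is singular; the curve is smooth.


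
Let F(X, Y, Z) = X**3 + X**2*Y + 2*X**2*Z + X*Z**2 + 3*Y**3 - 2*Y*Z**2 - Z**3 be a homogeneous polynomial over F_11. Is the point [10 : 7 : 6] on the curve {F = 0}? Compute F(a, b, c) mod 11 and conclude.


F(10,7,6) ≡ 5 (mod 11); P is NOT on the curve.

Evaluate F(10, 7, 6) term-by-term (mod 11).
  X**3 ↦ 1·1000·1·1 = 1000
  X**2*Y ↦ 1·100·7·1 = 700
  2*X**2*Z ↦ 2·100·1·6 = 1200
  X*Z**2 ↦ 1·10·1·36 = 360
  3*Y**3 ↦ 3·1·343·1 = 1029
  -2*Y*Z**2 ↦ -2·1·7·36 = -504
  -Z**3 ↦ -1·1·1·216 = -216
Sum: F(10, 7, 6) = (1000) + (700) + (1200) + (360) + (1029) + (-504) + (-216) = 3569.
Reducing mod 11: 3569 ≡ 5 (mod 11).
Since F(a, b, c) ≡ 5 ≠ 0 (mod 11), P does NOT lie on the curve.


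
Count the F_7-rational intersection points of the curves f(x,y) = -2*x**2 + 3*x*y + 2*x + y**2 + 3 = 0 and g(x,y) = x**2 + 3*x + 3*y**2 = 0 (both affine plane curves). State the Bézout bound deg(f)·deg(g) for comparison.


Common zeros: {(1, 1), (4, 0)}; count = 2; Bézout bound = 4.

deg(f) = 2, deg(g) = 2, so Bézout bound = 4.
Scan x ∈ F_7. For each x, list the y ∈ F_7 with f(x, y) ≡ 0 and those with g(x, y) ≡ 0 (mod 7); the common zeros in that column are the intersection.
  x = 0: f ≡ 0 at y ∈ {2, 5}; g ≡ 0 at y ∈ {0}; common: ∅.
  x = 1: f ≡ 0 at y ∈ {1, 3}; g ≡ 0 at y ∈ {1, 6}; common: {1}.
  x = 2: f ≡ 0 at y ∈ ∅; g ≡ 0 at y ∈ ∅; common: ∅.
  x = 3: f ≡ 0 at y ∈ ∅; g ≡ 0 at y ∈ {1, 6}; common: ∅.
  x = 4: f ≡ 0 at y ∈ {0, 2}; g ≡ 0 at y ∈ {0}; common: {0}.
  x = 5: f ≡ 0 at y ∈ {1, 5}; g ≡ 0 at y ∈ ∅; common: ∅.
  x = 6: f ≡ 0 at y ∈ ∅; g ≡ 0 at y ∈ ∅; common: ∅.
Collecting: common zeros = {(1, 1), (4, 0)}, so the count is 2.
Comparison with the Bézout bound: 2 ≤ 4 = deg(f)·deg(g), as expected for curves with no common component (the affine F_7-count falls short of the bound because intersections may lie at infinity, over extension fields, or carry multiplicity).


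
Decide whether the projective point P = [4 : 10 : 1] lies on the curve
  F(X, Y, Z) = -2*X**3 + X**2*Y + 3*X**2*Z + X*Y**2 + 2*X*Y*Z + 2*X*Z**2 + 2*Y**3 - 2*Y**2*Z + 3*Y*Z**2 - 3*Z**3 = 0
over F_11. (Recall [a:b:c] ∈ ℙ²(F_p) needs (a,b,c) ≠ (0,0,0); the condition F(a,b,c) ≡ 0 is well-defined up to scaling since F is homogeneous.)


F(4,10,1) ≡ 8 (mod 11); P is NOT on the curve.

Evaluate F(4, 10, 1) term-by-term (mod 11).
  -2*X**3 ↦ -2·64·1·1 = -128
  X**2*Y ↦ 1·16·10·1 = 160
  3*X**2*Z ↦ 3·16·1·1 = 48
  X*Y**2 ↦ 1·4·100·1 = 400
  2*X*Y*Z ↦ 2·4·10·1 = 80
  2*X*Z**2 ↦ 2·4·1·1 = 8
  2*Y**3 ↦ 2·1·1000·1 = 2000
  -2*Y**2*Z ↦ -2·1·100·1 = -200
  3*Y*Z**2 ↦ 3·1·10·1 = 30
  -3*Z**3 ↦ -3·1·1·1 = -3
Sum: F(4, 10, 1) = (-128) + (160) + (48) + (400) + (80) + (8) + (2000) + (-200) + (30) + (-3) = 2395.
Reducing mod 11: 2395 ≡ 8 (mod 11).
Since F(a, b, c) ≡ 8 ≠ 0 (mod 11), P does NOT lie on the curve.


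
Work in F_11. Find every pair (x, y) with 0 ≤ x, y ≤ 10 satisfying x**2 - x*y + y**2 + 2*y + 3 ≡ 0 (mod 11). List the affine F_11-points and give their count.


Affine F_11-points: {(0, 2), (0, 7), (2, 2), (2, 9), (4, 3), (4, 10), (6, 5), (6, 10), (7, 7), (7, 9), (10, 3), (10, 5)}; count = 12.

For each of the 121 pairs (x, y) ∈ F_11², evaluate f(x, y) mod 11. Record the zeros.
  x = 0: [0↦3, 1↦6, 2↦0, 3↦7, 4↦5, 5↦5, 6↦7, 7↦0, 8↦6, 9↦3, 10↦2]  zeros at y ∈ {2, 7}
  x = 1: [0↦4, 1↦6, 2↦10, 3↦5, 4↦2, 5↦1, 6↦2, 7↦5, 8↦10, 9↦6, 10↦4]  zeros at y ∈ ∅
  x = 2: [0↦7, 1↦8, 2↦0, 3↦5, 4↦1, 5↦10, 6↦10, 7↦1, 8↦5, 9↦0, 10↦8]  zeros at y ∈ {2, 9}
  x = 3: [0↦1, 1↦1, 2↦3, 3↦7, 4↦2, 5↦10, 6↦9, 7↦10, 8↦2, 9↦7, 10↦3]  zeros at y ∈ ∅
  x = 4: [0↦8, 1↦7, 2↦8, 3↦0, 4↦5, 5↦1, 6↦10, 7↦10, 8↦1, 9↦5, 10↦0]  zeros at y ∈ {3, 10}
  x = 5: [0↦6, 1↦4, 2↦4, 3↦6, 4↦10, 5↦5, 6↦2, 7↦1, 8↦2, 9↦5, 10↦10]  zeros at y ∈ ∅
  x = 6: [0↦6, 1↦3, 2↦2, 3↦3, 4↦6, 5↦0, 6↦7, 7↦5, 8↦5, 9↦7, 10↦0]  zeros at y ∈ {5, 10}
  x = 7: [0↦8, 1↦4, 2↦2, 3↦2, 4↦4, 5↦8, 6↦3, 7↦0, 8↦10, 9↦0, 10↦3]  zeros at y ∈ {7, 9}
  x = 8: [0↦1, 1↦7, 2↦4, 3↦3, 4↦4, 5↦7, 6↦1, 7↦8, 8↦6, 9↦6, 10↦8]  zeros at y ∈ ∅
  x = 9: [0↦7, 1↦1, 2↦8, 3↦6, 4↦6, 5↦8, 6↦1, 7↦7, 8↦4, 9↦3, 10↦4]  zeros at y ∈ ∅
  x = 10: [0↦4, 1↦8, 2↦3, 3↦0, 4↦10, 5↦0, 6↦3, 7↦8, 8↦4, 9↦2, 10↦2]  zeros at y ∈ {3, 5}
Collecting zeros: affine points = {(0, 2), (0, 7), (2, 2), (2, 9), (4, 3), (4, 10), (6, 5), (6, 10), (7, 7), (7, 9), (10, 3), (10, 5)}.
Total count |C(F_11)_aff| = 12.


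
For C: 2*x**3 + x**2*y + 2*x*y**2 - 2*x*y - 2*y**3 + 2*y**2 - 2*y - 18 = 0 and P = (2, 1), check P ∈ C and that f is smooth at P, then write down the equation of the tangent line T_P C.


Tangent line at P: 28*x + 4*y - 60 = 0.

Step 1: f(2, 1) = 0, so P lies on C.
Step 2: partial derivatives
  f_x(x, y) = 6*x**2 + 2*x*y + 2*y**2 - 2*y, f_y(x, y) = x**2 + 4*x*y - 2*x - 6*y**2 + 4*y - 2.
  f_x(P) = 28, f_y(P) = 4 (gradient nonzero, so P is smooth).
Step 3: tangent line at P: 28·(x − 2) + 4·(y − 1) = 0.
Expanding: 28*x + 4*y - 60 = 0.


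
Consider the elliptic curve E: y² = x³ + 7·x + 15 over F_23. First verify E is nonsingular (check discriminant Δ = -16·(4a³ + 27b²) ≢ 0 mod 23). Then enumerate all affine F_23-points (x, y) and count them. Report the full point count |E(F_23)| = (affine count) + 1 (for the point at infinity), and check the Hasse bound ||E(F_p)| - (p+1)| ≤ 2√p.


Affine points = {(1, 0), (7, 4), (7, 19), (8, 10), (8, 13), (9, 5), (9, 18), (10, 2), (10, 21), (13, 7), (13, 16), (18, 4), (18, 19), (20, 6), (20, 17), (21, 4), (21, 19)}; affine count = 17; |E(F_23)| = 18.

Discriminant check: Δ ∝ 4a³ + 27b² = 4·7³ + 27·15² = 4·343 + 27·225 ≡ 18 (mod 23). Nonzero ⇒ E is nonsingular.
For each x ∈ F_23, compute rhs = x³ + 7·x + 15 mod 23, then count y ∈ F_23 with y² ≡ rhs.
  x = 0: rhs = 15, matching y values: none (0 points).
  x = 1: rhs = 0, matching y values: 0 (1 points).
  x = 2: rhs = 14, matching y values: none (0 points).
  x = 3: rhs = 17, matching y values: none (0 points).
  x = 4: rhs = 15, matching y values: none (0 points).
  x = 5: rhs = 14, matching y values: none (0 points).
  x = 6: rhs = 20, matching y values: none (0 points).
  x = 7: rhs = 16, matching y values: 4, 19 (2 points).
  x = 8: rhs = 8, matching y values: 10, 13 (2 points).
  x = 9: rhs = 2, matching y values: 5, 18 (2 points).
  x = 10: rhs = 4, matching y values: 2, 21 (2 points).
  x = 11: rhs = 20, matching y values: none (0 points).
  x = 12: rhs = 10, matching y values: none (0 points).
  x = 13: rhs = 3, matching y values: 7, 16 (2 points).
  x = 14: rhs = 5, matching y values: none (0 points).
  x = 15: rhs = 22, matching y values: none (0 points).
  x = 16: rhs = 14, matching y values: none (0 points).
  x = 17: rhs = 10, matching y values: none (0 points).
  x = 18: rhs = 16, matching y values: 4, 19 (2 points).
  x = 19: rhs = 15, matching y values: none (0 points).
  x = 20: rhs = 13, matching y values: 6, 17 (2 points).
  x = 21: rhs = 16, matching y values: 4, 19 (2 points).
  x = 22: rhs = 7, matching y values: none (0 points).
Total affine count: 17.
Full point count |E(F_23)| = 17 + 1 = 18.
Hasse bound: |18 − (23+1)| = |-6| = 6 ≤ 2√23 ≈ 9.5917 ✓.


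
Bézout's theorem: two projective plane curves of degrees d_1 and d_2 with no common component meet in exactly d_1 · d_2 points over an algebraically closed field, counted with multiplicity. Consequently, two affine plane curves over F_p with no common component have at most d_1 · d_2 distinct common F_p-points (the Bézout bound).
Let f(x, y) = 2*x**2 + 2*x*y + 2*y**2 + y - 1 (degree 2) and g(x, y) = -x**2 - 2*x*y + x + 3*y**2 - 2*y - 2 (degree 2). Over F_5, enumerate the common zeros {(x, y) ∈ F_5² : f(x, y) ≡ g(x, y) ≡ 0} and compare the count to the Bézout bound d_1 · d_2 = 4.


Common zeros: {(1, 4), (2, 3)}; count = 2; Bézout bound = 4.

deg(f) = 2, deg(g) = 2, so Bézout bound = 4.
Scan x ∈ F_5. For each x, list the y ∈ F_5 with f(x, y) ≡ 0 and those with g(x, y) ≡ 0 (mod 5); the common zeros in that column are the intersection.
  x = 0: f ≡ 0 at y ∈ {3, 4}; g ≡ 0 at y ∈ ∅; common: ∅.
  x = 1: f ≡ 0 at y ∈ {2, 4}; g ≡ 0 at y ∈ {4}; common: {4}.
  x = 2: f ≡ 0 at y ∈ {2, 3}; g ≡ 0 at y ∈ {3, 4}; common: {3}.
  x = 3: f ≡ 0 at y ∈ ∅; g ≡ 0 at y ∈ {3}; common: ∅.
  x = 4: f ≡ 0 at y ∈ ∅; g ≡ 0 at y ∈ ∅; common: ∅.
Collecting: common zeros = {(1, 4), (2, 3)}, so the count is 2.
Comparison with the Bézout bound: 2 ≤ 4 = deg(f)·deg(g), as expected for curves with no common component (the affine F_5-count falls short of the bound because intersections may lie at infinity, over extension fields, or carry multiplicity).


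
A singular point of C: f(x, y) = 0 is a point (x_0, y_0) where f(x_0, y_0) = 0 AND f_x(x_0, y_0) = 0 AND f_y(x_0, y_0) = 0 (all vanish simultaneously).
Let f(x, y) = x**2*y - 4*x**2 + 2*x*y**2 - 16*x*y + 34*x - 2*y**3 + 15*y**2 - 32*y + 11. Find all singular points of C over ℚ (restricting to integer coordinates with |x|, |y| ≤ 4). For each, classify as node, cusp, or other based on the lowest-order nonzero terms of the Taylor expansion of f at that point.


Singular points: {(2, 3)}; classification: node.

Compute partial derivatives:
  f_x = 2*x*y - 8*x + 2*y**2 - 16*y + 34.
  f_y = x**2 + 4*x*y - 16*x - 6*y**2 + 30*y - 32.
Scan x_0 ∈ {−4, ..., 4}. For each x_0, f_y(x_0, y) is a polynomial in y; find its integer roots y ∈ {−4, ..., 4}, then test f_x and f at those candidates.
  x = -4: f_y(-4, y) = -6*y**2 + 14*y + 48; no integer root y with |y| ≤ 4.
  x = -3: f_y(-3, y) = -6*y**2 + 18*y + 25; no integer root y with |y| ≤ 4.
  x = -2: f_y(-2, y) = -6*y**2 + 22*y + 4; no integer root y with |y| ≤ 4.
  x = -1: f_y(-1, y) = -6*y**2 + 26*y - 15; no integer root y with |y| ≤ 4.
  x = 0: f_y(0, y) = -6*y**2 + 30*y - 32; no integer root y with |y| ≤ 4.
  x = 1: f_y(1, y) = -6*y**2 + 34*y - 47; no integer root y with |y| ≤ 4.
  x = 2: f_y(2, y) = -6*y**2 + 38*y - 60; vanishes at y ∈ {3}. (2, 3): f_x = 0, f = 0 — SINGULAR.
  x = 3: f_y(3, y) = -6*y**2 + 42*y - 71; no integer root y with |y| ≤ 4.
  x = 4: f_y(4, y) = -6*y**2 + 46*y - 80; no integer root y with |y| ≤ 4.
Only singular point on the grid: (2, 3).
Classify: substitute x = 2 + u, y = 3 + v and expand: f = u**2*v - u**2 + 2*u*v**2 - 2*v**3 + v**2.
No constant or linear terms (consistent with a singular point). Quadratic part: -u**2 + v**2. Cubic part: u**2*v + 2*u*v**2 - 2*v**3.
The quadratic part v**2 - u**2 = (v − u)(v + u) splits into two distinct linear factors, so there are two distinct tangent lines y − 3 = ±(x − 2) — this is a node (ordinary double point).
Classification: node.
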